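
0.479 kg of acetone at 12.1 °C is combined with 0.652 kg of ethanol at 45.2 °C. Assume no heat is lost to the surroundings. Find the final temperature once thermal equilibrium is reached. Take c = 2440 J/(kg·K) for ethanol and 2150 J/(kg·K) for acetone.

T_f ≈ 32.2 °C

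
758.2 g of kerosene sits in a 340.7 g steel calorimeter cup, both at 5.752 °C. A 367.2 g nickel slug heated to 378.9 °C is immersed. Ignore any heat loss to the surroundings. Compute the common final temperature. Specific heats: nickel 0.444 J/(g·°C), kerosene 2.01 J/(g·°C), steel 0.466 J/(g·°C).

T_f ≈ 38.7 °C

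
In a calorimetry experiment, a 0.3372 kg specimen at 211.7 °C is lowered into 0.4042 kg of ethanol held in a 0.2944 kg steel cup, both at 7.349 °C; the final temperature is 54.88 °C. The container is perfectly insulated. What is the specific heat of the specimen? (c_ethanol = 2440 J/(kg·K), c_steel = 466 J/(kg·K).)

Conservation of energy gives ΣQ = 0:
0.3372×c×(54.88 − 211.7) + 0.4042×2440×(54.88 − 7.349) + 0.2944×466×(54.88 − 7.349) = 0
-52.88 c = -53398
c = -53398/-52.88 ≈ 1010 J/(kg·K)

c ≈ 1010 J/(kg·K)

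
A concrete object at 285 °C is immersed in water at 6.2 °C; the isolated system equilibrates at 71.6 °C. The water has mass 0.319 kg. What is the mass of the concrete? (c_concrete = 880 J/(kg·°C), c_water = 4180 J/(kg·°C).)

m ≈ 0.464 kg

|Q_concrete| = |Q_water|:
m×880×(285 − 71.6) = 0.319×4180×(71.6 − 6.2)
187792 m = 87206  ⇒  m ≈ 0.4644 kg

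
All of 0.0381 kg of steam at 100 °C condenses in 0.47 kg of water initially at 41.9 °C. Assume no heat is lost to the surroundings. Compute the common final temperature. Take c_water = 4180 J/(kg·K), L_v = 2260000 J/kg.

Conservation of energy gives ΣQ = 0:
steam→water at 100 °C releases m L_v = 0.0381×2260000 = 86106
  condensate cools 100→T: 0.0381×4180×(T − 100) = 159.26(T − 100)
  original water: 1964.6(T − 41.9)
2123.9 T = 86106 + 15926 + 82317 = 184349
T ≈ 86.80 °C (< 100 °C, so full condensation is consistent).

T_f ≈ 86.8 °C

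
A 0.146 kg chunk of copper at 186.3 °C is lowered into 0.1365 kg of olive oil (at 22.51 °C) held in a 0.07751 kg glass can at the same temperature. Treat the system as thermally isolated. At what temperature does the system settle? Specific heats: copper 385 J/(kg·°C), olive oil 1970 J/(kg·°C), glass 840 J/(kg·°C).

T_f ≈ 46.1 °C

Setting the total heat transfer to zero:
0.146·385·(T − 186.3) + 0.1365·1970·(T − 22.51) + 0.07751·840·(T − 22.51) = 0
56.21(T − 186.3) + 268.91(T − 22.51) + 65.11(T − 22.51) = 0
(56.21 + 268.91 + 65.11) T = 56.21·186.3 + 268.91·22.51 + 65.11·22.51
T = 17991/390.22 ≈ 46.10 °C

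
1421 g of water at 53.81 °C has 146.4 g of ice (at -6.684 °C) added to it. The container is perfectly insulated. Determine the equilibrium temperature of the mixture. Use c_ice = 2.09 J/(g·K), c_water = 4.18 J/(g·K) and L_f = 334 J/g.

Let T be the final temperature. ΣQ_i = 0:
warm ice to 0 °C: 146.4·2.09·(0 − (-6.684)) = 2045.1; fusion: m_ice L_f = 146.4·334 = 48898; warm the meltwater: 611.95 T; water: 5939.8(T − 53.81)
6551.7 T = 319620 − 50943 = 268677
T ≈ 41.01 °C. Since T > 0 °C, the all-ice-melts assumption holds.

T_f ≈ 41.0 °C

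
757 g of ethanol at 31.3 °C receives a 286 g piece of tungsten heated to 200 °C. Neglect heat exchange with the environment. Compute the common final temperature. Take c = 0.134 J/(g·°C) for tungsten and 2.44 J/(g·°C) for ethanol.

Heat gained plus heat lost sum to zero:
286×0.134×(T − 200) + 757×2.44×(T − 31.3) = 0
38.32(T − 200) + 1847.1(T − 31.3) = 0
(38.32 + 1847.1) T = 38.32×200 + 1847.1×31.3
T ≈ 34.73 °C

T_f ≈ 34.7 °C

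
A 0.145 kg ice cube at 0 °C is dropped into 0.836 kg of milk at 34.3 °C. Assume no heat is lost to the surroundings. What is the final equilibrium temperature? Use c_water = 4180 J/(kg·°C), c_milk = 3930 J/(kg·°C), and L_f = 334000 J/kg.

Taking heat into each body as positive, Σ m c ΔT = 0:
melt ice: 0.145×334000 = 48430
  warm the meltwater: 606.1 T
  milk cools: 0.836×3930×(T − 34.3) = 3285.5(T − 34.3)
3891.6 T = 112692 − 48430 = 64262
T ≈ 16.51 °C — above 0 °C, consistent with complete melting.

T_f ≈ 16.5 °C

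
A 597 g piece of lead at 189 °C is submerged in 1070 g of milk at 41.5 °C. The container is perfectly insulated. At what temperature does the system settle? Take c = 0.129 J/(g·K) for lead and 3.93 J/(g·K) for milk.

T_f ≈ 44.2 °C

Taking heat into each body as positive, Σ m c ΔT = 0:
597·0.129·(T − 189) + 1070·3.93·(T − 41.5) = 0
77.01(T − 189) + 4205.1(T − 41.5) = 0
(77.01 + 4205.1) T = 77.01·189 + 4205.1·41.5
T = 189067/4282.1 ≈ 44.15 °C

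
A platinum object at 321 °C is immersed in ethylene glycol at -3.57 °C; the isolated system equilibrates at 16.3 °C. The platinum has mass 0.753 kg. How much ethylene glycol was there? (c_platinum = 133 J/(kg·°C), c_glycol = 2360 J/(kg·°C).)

Energy conservation, ΣQ = 0:
0.753·133·(16.3 − 321) + m·2360·(16.3 − (-3.57)) = 0
46893 m = 30515
m = 30515/46893 ≈ 0.6507 kg

m ≈ 0.651 kg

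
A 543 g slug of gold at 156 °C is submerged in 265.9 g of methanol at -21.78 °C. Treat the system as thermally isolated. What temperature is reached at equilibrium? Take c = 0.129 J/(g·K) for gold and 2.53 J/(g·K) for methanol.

T_f ≈ -5.0 °C

Heat gained plus heat lost sum to zero:
543·0.129·(T − 156) + 265.9·2.53·(T − (-21.78)) = 0
70.05(T − 156) + 672.73(T − (-21.78)) = 0
742.77 T = -3724.7
T ≈ -5.01 °C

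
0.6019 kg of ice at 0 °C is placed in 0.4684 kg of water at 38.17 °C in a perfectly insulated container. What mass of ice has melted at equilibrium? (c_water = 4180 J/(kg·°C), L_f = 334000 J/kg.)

Water can give up m c ΔT = 0.4684·4180·38.17 = 74734 J before reaching 0 °C.
Melting all 0.6019 kg of ice would need 0.6019·334000 = 201035 J.
That's not enough to melt it all — equilibrium is at 0 °C with ice remaining.
m_melted·334000 = 74734  ⇒  m_melted ≈ 0.2238 kg.

m_melted ≈ 0.224 kg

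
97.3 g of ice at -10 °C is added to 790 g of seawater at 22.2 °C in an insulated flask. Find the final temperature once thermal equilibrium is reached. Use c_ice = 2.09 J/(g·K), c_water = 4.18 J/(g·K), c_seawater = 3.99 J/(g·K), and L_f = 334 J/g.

T_f ≈ 10.0 °C

Conservation of energy gives ΣQ = 0:
ice -10→0 °C: 97.3·2.09·10 = 2033.6
  fusion: m_ice L_f = 97.3·334 = 32498
  meltwater 0→T: 97.3·4.18·T = 406.71 T
  seawater: 3152.1(T − 22.2)
3558.8 T = 69977 − 34532 = 35445
T ≈ 9.96 °C — above 0 °C, consistent with complete melting.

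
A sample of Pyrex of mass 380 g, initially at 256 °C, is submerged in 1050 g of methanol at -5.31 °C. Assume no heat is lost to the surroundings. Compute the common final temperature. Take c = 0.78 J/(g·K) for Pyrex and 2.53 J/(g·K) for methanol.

T_f ≈ 20.9 °C

Setting the total heat transfer to zero:
380×0.78×(T − 256) + 1050×2.53×(T − (-5.31)) = 0
(296.4 + 2656.5) T = 296.4×256 + 2656.5×(-5.31)
T ≈ 20.92 °C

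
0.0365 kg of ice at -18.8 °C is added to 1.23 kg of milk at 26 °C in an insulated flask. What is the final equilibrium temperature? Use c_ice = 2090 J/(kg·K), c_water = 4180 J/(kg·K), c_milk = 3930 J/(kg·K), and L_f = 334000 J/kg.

Energy conservation, ΣQ = 0:
warm ice to 0 °C: 0.0365×2090×(0 − (-18.8)) = 1434.2
  latent heat to melt: 0.0365×334000 = 12191
  warm the meltwater: 152.57 T
  milk: 4833.9(T − 26)
4986.5 T = 125681 − 13625 = 112056
T ≈ 22.47 °C. Since T > 0 °C, the all-ice-melts assumption holds.

T_f ≈ 22.5 °C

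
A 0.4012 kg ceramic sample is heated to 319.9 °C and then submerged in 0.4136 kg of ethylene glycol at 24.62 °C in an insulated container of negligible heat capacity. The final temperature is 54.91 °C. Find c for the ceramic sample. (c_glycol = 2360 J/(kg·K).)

Heat lost by the ceramic sample = heat gained by the glycol:
0.4012·c·(319.9 − 54.91) = 0.4136·2360·(54.91 − 24.62)
106.31 c = 29566  ⇒  c ≈ 278.1 J/(kg·K)

c ≈ 278 J/(kg·K)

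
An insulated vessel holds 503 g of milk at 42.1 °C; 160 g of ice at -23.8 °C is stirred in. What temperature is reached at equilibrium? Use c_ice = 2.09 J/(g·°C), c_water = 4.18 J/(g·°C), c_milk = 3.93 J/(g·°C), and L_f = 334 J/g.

T_f ≈ 8.2 °C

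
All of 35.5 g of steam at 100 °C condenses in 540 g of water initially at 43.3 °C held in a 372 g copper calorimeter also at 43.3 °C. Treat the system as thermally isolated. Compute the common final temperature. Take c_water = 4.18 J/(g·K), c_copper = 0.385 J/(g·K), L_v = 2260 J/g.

Let T be the final temperature. ΣQ_i = 0:
latent heat released on condensation: 35.5×2260 = 80230; condensed water 100 °C→T: 148.39(T − 100); original water: 2257.2(T − 43.3); cup: 143.22(T − 43.3)
2548.8 T = 80230 + 14839 + 103938 = 199007
T ≈ 78.08 °C — below 100 °C, confirming all the steam condensed.

T_f ≈ 78.1 °C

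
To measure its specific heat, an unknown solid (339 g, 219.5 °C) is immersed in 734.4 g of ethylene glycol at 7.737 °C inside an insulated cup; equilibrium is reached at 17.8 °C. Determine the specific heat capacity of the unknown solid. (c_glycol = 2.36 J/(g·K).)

m_s c (T_s − T_f) = m_glycol c_glycol (T_f − T_0):
339×c×(219.5 − 17.8) = 734.4×2.36×(17.8 − 7.737)
68376 c = 17441  ⇒  c ≈ 0.2551 J/(g·K)

c ≈ 0.255 J/(g·K)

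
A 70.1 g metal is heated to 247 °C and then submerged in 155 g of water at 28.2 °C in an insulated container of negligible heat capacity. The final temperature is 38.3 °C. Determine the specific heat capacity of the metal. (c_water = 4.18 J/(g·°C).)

c ≈ 0.447 J/(g·°C)

Setting the total heat transfer to zero:
70.1×c×(38.3 − 247) + 155×4.18×(38.3 − 28.2) = 0
-14630 c = -6543.8
c = -6543.8/-14630 ≈ 0.4473 J/(g·°C)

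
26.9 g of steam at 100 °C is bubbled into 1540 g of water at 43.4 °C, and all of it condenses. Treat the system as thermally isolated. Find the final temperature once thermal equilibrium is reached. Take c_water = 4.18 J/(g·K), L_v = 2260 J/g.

T_f ≈ 53.7 °C

Heat gained plus heat lost sum to zero:
condense steam: −26.9×2260 = −60794
  condensed water 100 °C→T: 112.44(T − 100)
  water warms: 1540×4.18×(T − 43.4) = 6437.2(T − 43.4)
6549.6 T = 60794 + 11244 + 279374 = 351413
T ≈ 53.65 °C (< 100 °C, so full condensation is consistent).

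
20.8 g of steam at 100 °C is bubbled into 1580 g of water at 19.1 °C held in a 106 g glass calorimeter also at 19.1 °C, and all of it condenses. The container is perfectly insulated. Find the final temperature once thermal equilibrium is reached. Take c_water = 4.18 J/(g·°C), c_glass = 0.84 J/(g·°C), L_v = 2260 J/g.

T_f ≈ 27.1 °C

Sum of m c ΔT and latent-heat terms is zero:
condense steam: −20.8×2260 = −47008; condensed water 100 °C→T: 86.94(T − 100); water warms: 1580×4.18×(T − 19.1) = 6604.4(T − 19.1); cup: 89.04(T − 19.1)
6780.4 T = 47008 + 8694.4 + 127845 = 183547
T ≈ 27.07 °C — below 100 °C, confirming all the steam condensed.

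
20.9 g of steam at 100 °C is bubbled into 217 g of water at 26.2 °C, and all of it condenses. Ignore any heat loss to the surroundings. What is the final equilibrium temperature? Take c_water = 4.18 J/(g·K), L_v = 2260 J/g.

T_f ≈ 80.2 °C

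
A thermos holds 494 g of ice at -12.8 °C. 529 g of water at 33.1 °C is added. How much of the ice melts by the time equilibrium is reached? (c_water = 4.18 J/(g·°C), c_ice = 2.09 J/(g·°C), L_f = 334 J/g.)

m_melted ≈ 180 g

Water can give up m c ΔT = 529×4.18×33.1 = 73191 J before reaching 0 °C.
Of that, 494×2.09×12.8 = 13215 J goes to bring the ice to 0 °C, leaving 59976 J.
Melting all 494 g of ice would need 494×334 = 164996 J.
That's not enough to melt it all — equilibrium is at 0 °C with ice remaining.
m_melted×334 = 59976  ⇒  m_melted ≈ 179.6 g.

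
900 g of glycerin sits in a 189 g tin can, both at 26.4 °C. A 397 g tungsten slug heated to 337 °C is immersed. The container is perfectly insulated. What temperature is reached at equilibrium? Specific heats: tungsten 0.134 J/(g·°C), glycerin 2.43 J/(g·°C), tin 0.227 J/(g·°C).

T_f is the heat-capacity-weighted average of the initial temperatures:
T_f = (53.2*337 + 2187*26.4 + 42.9*26.4) / (53.2 + 2187 + 42.9)
    = 76797 / 2283.1 ≈ 33.64 °C

T_f ≈ 33.6 °C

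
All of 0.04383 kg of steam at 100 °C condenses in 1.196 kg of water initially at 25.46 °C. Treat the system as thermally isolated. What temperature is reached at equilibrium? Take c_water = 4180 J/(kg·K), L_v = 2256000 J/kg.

T_f ≈ 47.2 °C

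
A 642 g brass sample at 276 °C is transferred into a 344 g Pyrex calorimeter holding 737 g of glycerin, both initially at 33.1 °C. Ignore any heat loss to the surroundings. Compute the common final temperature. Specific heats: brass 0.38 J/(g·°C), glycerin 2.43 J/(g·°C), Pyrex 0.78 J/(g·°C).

T_f ≈ 58.8 °C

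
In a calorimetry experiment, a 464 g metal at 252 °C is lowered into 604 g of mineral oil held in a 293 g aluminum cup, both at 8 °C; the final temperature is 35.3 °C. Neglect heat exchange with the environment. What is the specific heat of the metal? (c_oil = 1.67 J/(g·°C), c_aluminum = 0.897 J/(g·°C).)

c ≈ 0.345 J/(g·°C)

Taking heat into each body as positive, Σ m c ΔT = 0:
464×c×(35.3 − 252) + 604×1.67×(35.3 − 8) + 293×0.897×(35.3 − 8) = 0
-100549 c = -34712
c = -34712/-100549 ≈ 0.3452 J/(g·°C)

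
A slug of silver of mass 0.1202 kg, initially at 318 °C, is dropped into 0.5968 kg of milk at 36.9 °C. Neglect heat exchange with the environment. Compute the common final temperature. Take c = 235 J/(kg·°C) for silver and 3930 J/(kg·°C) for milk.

T_f ≈ 40.2 °C

Setting the total heat transfer to zero:
0.1202·235·(T − 318) + 0.5968·3930·(T − 36.9) = 0
28.25(T − 318) + 2345.4(T − 36.9) = 0
2373.7 T = 95529
T = 95529/2373.7 ≈ 40.25 °C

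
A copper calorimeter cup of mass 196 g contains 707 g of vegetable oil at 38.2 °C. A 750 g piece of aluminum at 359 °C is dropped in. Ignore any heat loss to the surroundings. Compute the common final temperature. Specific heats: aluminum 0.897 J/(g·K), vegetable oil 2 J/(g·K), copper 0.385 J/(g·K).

Conservation of energy gives ΣQ = 0:
750*0.897*(T − 359) + 707*2*(T − 38.2) + 196*0.385*(T − 38.2) = 0
672.75(T − 359) + 1414(T − 38.2) + 75.46(T − 38.2) = 0
2162.2 T = 298415
T = 298415 / 2162.2 = 138 °C

T_f ≈ 138.0 °C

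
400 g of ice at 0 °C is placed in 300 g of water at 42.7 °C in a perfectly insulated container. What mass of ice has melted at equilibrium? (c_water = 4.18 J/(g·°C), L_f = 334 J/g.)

Cooling the water to 0 °C releases 300·4.18·42.7 = 53546 J.
To melt every bit of ice: 400·334 = 133600 J.
That's not enough to melt it all — equilibrium is at 0 °C with ice remaining.
Mass melted = 53546/334 ≈ 160.3 g.

m_melted ≈ 160 g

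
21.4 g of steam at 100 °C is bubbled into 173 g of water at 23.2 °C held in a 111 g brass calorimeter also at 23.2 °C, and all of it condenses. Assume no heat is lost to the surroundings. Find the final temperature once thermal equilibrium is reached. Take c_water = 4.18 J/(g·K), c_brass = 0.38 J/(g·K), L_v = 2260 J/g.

T_f ≈ 87.8 °C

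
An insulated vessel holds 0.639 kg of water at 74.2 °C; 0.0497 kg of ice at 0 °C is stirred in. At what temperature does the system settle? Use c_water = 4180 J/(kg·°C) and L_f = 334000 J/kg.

Taking heat into each body as positive, Σ m c ΔT = 0:
melt ice: 0.0497×334000 = 16600; meltwater 0→T: 0.0497×4180×T = 207.75 T; water cools: 0.639×4180×(T − 74.2) = 2671(T − 74.2)
2878.8 T = 198190 − 16600 = 181590
T ≈ 63.08 °C. Since T > 0 °C, the all-ice-melts assumption holds.

T_f ≈ 63.1 °C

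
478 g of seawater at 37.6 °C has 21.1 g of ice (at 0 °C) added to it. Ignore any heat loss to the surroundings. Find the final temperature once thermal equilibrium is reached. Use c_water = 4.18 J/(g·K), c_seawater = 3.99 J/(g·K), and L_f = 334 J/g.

T_f ≈ 32.4 °C

Conservation of energy gives ΣQ = 0:
fusion: m_ice L_f = 21.1×334 = 7047.4
  warm the meltwater: 88.2 T
  seawater cools: 478×3.99×(T − 37.6) = 1907.2(T − 37.6)
1995.4 T = 71711 − 7047.4 = 64664
T ≈ 32.41 °C. Since T > 0 °C, the all-ice-melts assumption holds.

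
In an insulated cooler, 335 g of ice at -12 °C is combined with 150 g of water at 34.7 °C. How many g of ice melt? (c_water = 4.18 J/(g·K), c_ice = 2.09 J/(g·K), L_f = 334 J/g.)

m_melted ≈ 40 g

Water can give up m c ΔT = 150×4.18×34.7 = 21757 J before reaching 0 °C.
Warming the ice to 0 °C takes 335×2.09×12 = 8401.8 J, leaving 13355 J for melting.
To melt every bit of ice: 335×334 = 111890 J.
13355 J < 111890 J, so only part of the ice melts and the system sits at 0 °C.
Mass melted = 13355/334 ≈ 39.99 g.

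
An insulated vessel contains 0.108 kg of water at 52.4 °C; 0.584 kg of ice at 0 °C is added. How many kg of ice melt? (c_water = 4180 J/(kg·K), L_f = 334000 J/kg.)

m_melted ≈ 0.0708 kg

Cooling the water to 0 °C releases 0.108·4180·52.4 = 23655 J.
To melt every bit of ice: 0.584·334000 = 195056 J.
Since 23655 < 195056 J, not all the ice melts; equilibrium is at 0 °C.
m_melted·334000 = 23655  ⇒  m_melted ≈ 0.07082 kg.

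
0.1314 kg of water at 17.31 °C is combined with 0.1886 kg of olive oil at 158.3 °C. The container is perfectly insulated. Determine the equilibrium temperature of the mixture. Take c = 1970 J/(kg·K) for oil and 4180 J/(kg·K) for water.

T_f ≈ 74.2 °C

Heat gained plus heat lost sum to zero:
0.1886*1970*(T − 158.3) + 0.1314*4180*(T − 17.31) = 0
371.54(T − 158.3) + 549.25(T − 17.31) = 0
(371.54 + 549.25) T = 371.54*158.3 + 549.25*17.31
T = 68323 / 920.79 = 74.2 °C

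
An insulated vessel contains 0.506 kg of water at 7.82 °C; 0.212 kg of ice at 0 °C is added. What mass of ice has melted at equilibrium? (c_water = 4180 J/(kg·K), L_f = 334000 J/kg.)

Water can give up m c ΔT = 0.506×4180×7.82 = 16540 J before reaching 0 °C.
To melt every bit of ice: 0.212×334000 = 70808 J.
16540 J < 70808 J, so only part of the ice melts and the system sits at 0 °C.
m_melted×334000 = 16540  ⇒  m_melted ≈ 0.04952 kg.

m_melted ≈ 0.0495 kg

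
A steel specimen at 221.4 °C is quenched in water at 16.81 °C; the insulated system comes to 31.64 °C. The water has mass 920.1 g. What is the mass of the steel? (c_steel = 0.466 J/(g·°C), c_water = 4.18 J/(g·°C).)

m ≈ 645 g

Conservation of energy gives ΣQ = 0:
m·0.466·(31.64 − 221.4) + 920.1·4.18·(31.64 − 16.81) = 0
-88.43 m = -57036
m = -57036/-88.43 ≈ 645 g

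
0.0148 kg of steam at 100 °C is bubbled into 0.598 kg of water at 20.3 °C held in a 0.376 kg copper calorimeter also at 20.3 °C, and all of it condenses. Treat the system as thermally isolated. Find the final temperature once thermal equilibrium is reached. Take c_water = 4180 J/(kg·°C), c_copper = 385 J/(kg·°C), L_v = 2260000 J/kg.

Energy conservation, ΣQ = 0:
condense steam: −0.0148×2260000 = −33448; condensed water 100 °C→T: 61.86(T − 100); original water: 2499.6(T − 20.3); cup: 144.76(T − 20.3)
2706.3 T = 33448 + 6186.4 + 53681 = 93316
T ≈ 34.48 °C — below 100 °C, confirming all the steam condensed.

T_f ≈ 34.5 °C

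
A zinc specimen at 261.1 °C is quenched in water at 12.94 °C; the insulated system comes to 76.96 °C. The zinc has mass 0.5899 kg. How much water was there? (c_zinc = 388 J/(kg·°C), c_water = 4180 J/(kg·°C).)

Taking heat into each body as positive, Σ m c ΔT = 0:
0.5899×388×(76.96 − 261.1) + m×4180×(76.96 − 12.94) = 0
267604 m = 42146
m = 42146/267604 ≈ 0.1575 kg

m ≈ 0.157 kg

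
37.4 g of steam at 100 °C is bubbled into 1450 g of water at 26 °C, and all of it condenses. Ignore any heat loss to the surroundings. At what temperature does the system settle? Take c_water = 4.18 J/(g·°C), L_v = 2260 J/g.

T_f ≈ 41.5 °C

Net heat exchanged in the isolated system is zero:
condense steam: −37.4·2260 = −84524
  condensed water 100 °C→T: 156.33(T − 100)
  water warms: 1450·4.18·(T − 26) = 6061(T − 26)
6217.3 T = 84524 + 15633 + 157586 = 257743
T ≈ 41.46 °C (< 100 °C, so full condensation is consistent).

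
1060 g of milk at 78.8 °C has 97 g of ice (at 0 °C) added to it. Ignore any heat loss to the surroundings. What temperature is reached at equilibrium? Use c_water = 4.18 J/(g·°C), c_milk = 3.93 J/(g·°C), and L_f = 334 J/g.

T_f ≈ 64.7 °C

Net heat exchanged in the isolated system is zero:
melt ice: 97×334 = 32398; warm the meltwater: 405.46 T; milk: 4165.8(T − 78.8)
4571.3 T = 328265 − 32398 = 295867
T ≈ 64.72 °C — above 0 °C, consistent with complete melting.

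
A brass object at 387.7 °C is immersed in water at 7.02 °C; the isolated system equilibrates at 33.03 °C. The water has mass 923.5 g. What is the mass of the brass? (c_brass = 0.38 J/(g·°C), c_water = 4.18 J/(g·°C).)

Taking heat into each body as positive, Σ m c ΔT = 0:
m·0.38·(33.03 − 387.7) + 923.5·4.18·(33.03 − 7.02) = 0
-134.77 m = -100405
m = -100405/-134.77 ≈ 745 g

m ≈ 745 g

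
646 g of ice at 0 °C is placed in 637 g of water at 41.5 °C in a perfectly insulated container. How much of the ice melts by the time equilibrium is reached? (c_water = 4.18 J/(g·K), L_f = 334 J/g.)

Heat available from the water dropping to 0 °C: 637·4.18·41.5 = 110500 J.
Fully melting the ice requires m_ice L_f = 646·334 = 215764 J.
That's not enough to melt it all — equilibrium is at 0 °C with ice remaining.
Mass melted = 110500/334 ≈ 330.8 g.

m_melted ≈ 331 g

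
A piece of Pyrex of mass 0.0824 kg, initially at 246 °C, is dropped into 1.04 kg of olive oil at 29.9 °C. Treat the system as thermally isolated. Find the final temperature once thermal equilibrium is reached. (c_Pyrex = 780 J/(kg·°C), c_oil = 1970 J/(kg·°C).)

T_f ≈ 36.5 °C

T_f is the heat-capacity-weighted average of the initial temperatures:
T_f = (64.27·246 + 2048.8·29.9) / (64.27 + 2048.8)
    = 77070 / 2113.1 ≈ 36.47 °C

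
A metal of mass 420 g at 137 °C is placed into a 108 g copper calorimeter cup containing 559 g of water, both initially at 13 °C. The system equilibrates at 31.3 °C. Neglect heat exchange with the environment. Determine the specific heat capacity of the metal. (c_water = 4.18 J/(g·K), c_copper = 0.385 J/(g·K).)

Conservation of energy gives ΣQ = 0:
420×c×(31.3 − 137) + 559×4.18×(31.3 − 13) + 108×0.385×(31.3 − 13) = 0
-44394 c = -43521
c = -43521/-44394 ≈ 0.9803 J/(g·K)

c ≈ 0.98 J/(g·K)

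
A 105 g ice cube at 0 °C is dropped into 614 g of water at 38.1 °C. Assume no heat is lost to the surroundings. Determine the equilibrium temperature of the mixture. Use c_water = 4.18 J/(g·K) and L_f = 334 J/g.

T_f ≈ 20.9 °C

Energy conservation, ΣQ = 0:
melt ice: 105·334 = 35070; warm the meltwater: 438.9 T; water cools: 614·4.18·(T − 38.1) = 2566.5(T − 38.1)
3005.4 T = 97784 − 35070 = 62714
T ≈ 20.87 °C — above 0 °C, consistent with complete melting.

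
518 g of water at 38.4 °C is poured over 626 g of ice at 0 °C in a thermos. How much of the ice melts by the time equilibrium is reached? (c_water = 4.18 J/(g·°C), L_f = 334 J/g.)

m_melted ≈ 249 g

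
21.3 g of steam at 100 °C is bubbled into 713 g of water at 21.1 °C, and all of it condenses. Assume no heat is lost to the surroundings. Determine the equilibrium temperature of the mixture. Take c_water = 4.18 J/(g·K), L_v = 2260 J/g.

T_f ≈ 39.1 °C

Energy conservation, ΣQ = 0:
latent heat released on condensation: 21.3×2260 = 48138; condensate cools 100→T: 21.3×4.18×(T − 100) = 89.03(T − 100); water warms: 713×4.18×(T − 21.1) = 2980.3(T − 21.1)
3069.4 T = 48138 + 8903.4 + 62885 = 119927
T ≈ 39.07 °C — below 100 °C, confirming all the steam condensed.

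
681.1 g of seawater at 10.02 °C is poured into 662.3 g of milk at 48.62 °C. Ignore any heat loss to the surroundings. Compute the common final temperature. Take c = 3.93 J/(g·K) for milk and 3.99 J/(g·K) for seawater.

Let T be the final temperature. ΣQ_i = 0:
662.3×3.93×(T − 48.62) + 681.1×3.99×(T − 10.02) = 0
2602.8(T − 48.62) + 2717.6(T − 10.02) = 0
(2602.8 + 2717.6) T = 2602.8×48.62 + 2717.6×10.02
T = 153780/5320.4 ≈ 28.90 °C

T_f ≈ 28.9 °C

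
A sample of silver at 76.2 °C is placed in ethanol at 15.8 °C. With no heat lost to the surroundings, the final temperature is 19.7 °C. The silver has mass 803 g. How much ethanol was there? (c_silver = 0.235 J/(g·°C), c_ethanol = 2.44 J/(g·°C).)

Heat lost by the silver = heat gained by the ethanol:
803×0.235×(76.2 − 19.7) = m×2.44×(19.7 − 15.8)
9.516 m = 10662  ⇒  m ≈ 1120 g

m ≈ 1120 g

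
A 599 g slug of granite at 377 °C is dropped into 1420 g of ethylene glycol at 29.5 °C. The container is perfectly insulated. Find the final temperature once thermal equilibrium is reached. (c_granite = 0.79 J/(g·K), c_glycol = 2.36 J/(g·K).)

T_f ≈ 72.5 °C

Set heat shed by the hot body equal to heat absorbed by the cold body:
599·0.79·(377 − T) = 1420·2.36·(T − 29.5)
473.21(377 − T) = 3351.2(T − 29.5)
3824.4 T = 277261  ⇒  T ≈ 72.50 °C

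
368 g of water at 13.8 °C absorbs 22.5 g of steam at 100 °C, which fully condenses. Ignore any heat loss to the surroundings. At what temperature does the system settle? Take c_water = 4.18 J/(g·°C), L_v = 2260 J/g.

T_f ≈ 49.9 °C

Sum of m c ΔT and latent-heat terms is zero:
latent heat released on condensation: 22.5×2260 = 50850
  condensate cools 100→T: 22.5×4.18×(T − 100) = 94.05(T − 100)
  original water: 1538.2(T − 13.8)
1632.3 T = 50850 + 9405 + 21228 = 81483
T ≈ 49.92 °C (< 100 °C, so full condensation is consistent).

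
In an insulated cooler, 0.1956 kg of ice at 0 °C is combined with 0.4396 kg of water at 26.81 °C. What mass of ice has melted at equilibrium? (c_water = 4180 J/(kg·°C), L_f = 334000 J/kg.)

m_melted ≈ 0.147 kg

Water can give up m c ΔT = 0.4396·4180·26.81 = 49264 J before reaching 0 °C.
Fully melting the ice requires m_ice L_f = 0.1956·334000 = 65330 J.
Since 49264 < 65330 J, not all the ice melts; equilibrium is at 0 °C.
m_melted·334000 = 49264  ⇒  m_melted ≈ 0.1475 kg.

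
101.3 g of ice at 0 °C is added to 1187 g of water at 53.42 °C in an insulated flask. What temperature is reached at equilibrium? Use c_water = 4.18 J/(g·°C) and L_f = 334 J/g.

Energy conservation, ΣQ = 0:
fusion: m_ice L_f = 101.3·334 = 33834
  warm the meltwater: 423.43 T
  water: 4961.7(T − 53.42)
5385.1 T = 265052 − 33834 = 231218
T ≈ 42.94 °C — above 0 °C, consistent with complete melting.

T_f ≈ 42.9 °C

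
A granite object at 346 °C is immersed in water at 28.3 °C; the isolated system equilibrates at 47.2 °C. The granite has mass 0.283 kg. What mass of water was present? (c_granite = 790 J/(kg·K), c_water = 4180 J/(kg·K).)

m ≈ 0.846 kg

Heat lost by the granite = heat gained by the water:
0.283×790×(346 − 47.2) = m×4180×(47.2 − 28.3)
79002 m = 66803  ⇒  m ≈ 0.8456 kg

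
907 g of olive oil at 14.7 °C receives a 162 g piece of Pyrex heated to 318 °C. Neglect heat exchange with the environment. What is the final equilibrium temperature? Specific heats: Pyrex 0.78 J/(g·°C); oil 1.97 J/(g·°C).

Let T be the final temperature. ΣQ_i = 0:
162×0.78×(T − 318) + 907×1.97×(T − 14.7) = 0
1913.1 T = 66448
T = 66448/1913.1 ≈ 34.73 °C

T_f ≈ 34.7 °C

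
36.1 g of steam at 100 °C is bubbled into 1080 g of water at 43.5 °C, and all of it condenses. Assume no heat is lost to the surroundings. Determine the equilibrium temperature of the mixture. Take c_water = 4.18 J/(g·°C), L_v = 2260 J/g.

T_f ≈ 62.8 °C

Energy conservation, ΣQ = 0:
condense steam: −36.1·2260 = −81586; condensed water 100 °C→T: 150.9(T − 100); original water: 4514.4(T − 43.5)
4665.3 T = 81586 + 15090 + 196376 = 293052
T ≈ 62.82 °C, under the boiling point, so the assumption holds.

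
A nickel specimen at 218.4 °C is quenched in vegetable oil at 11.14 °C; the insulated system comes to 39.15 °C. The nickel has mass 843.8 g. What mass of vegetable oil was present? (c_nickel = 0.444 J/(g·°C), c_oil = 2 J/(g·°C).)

m ≈ 1200 g

|Q_nickel| = |Q_oil|:
843.8×0.444×(218.4 − 39.15) = m×2×(39.15 − 11.14)
56.02 m = 67156  ⇒  m ≈ 1199 g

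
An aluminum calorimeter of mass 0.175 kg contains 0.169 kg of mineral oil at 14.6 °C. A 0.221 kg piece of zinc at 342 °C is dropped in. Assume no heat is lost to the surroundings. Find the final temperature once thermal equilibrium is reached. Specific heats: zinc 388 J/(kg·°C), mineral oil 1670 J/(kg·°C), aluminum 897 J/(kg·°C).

Net heat exchanged in the isolated system is zero:
0.221×388×(T − 342) + 0.169×1670×(T − 14.6) + 0.175×897×(T − 14.6) = 0
524.95 T = 35738
T = 35738/524.95 ≈ 68.08 °C

T_f ≈ 68.1 °C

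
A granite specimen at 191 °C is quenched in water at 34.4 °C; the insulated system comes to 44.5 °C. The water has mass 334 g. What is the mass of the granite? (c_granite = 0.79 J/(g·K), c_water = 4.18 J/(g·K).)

Setting the total heat transfer to zero:
m·0.79·(44.5 − 191) + 334·4.18·(44.5 − 34.4) = 0
-115.73 m = -14101
m = -14101/-115.73 ≈ 121.8 g

m ≈ 122 g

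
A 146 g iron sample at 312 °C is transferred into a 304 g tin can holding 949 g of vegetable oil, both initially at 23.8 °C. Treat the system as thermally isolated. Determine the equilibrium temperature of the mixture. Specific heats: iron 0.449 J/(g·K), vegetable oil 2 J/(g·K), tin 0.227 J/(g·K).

Heat gained plus heat lost sum to zero:
146*0.449*(T − 312) + 949*2*(T − 23.8) + 304*0.227*(T − 23.8) = 0
(65.55 + 1898 + 69.01) T = 65.55*312 + 1898*23.8 + 69.01*23.8
T ≈ 33.09 °C

T_f ≈ 33.1 °C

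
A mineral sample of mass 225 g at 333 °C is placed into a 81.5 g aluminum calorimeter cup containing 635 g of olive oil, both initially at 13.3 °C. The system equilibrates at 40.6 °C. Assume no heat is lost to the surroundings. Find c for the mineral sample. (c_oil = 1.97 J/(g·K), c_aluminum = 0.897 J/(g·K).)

c ≈ 0.549 J/(g·K)

Heat gained plus heat lost sum to zero:
225×c×(40.6 − 333) + 635×1.97×(40.6 − 13.3) + 81.5×0.897×(40.6 − 13.3) = 0
-65790 c = -36147
c = -36147/-65790 ≈ 0.5494 J/(g·K)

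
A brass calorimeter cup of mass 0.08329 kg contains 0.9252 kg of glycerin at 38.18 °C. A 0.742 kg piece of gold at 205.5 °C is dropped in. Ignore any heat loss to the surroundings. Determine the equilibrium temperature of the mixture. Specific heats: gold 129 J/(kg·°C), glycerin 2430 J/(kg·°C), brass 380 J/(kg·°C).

Energy conservation, ΣQ = 0:
0.742·129·(T − 205.5) + 0.9252·2430·(T − 38.18) + 0.08329·380·(T − 38.18) = 0
95.72(T − 205.5) + 2248.2(T − 38.18) + 31.65(T − 38.18) = 0
(95.72 + 2248.2 + 31.65) T = 95.72·205.5 + 2248.2·38.18 + 31.65·38.18
T = 106716 / 2375.6 = 44.9 °C

T_f ≈ 44.9 °C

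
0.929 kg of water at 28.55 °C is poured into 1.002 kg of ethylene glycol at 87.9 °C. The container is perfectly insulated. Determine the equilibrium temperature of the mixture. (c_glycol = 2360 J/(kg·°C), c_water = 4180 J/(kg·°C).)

T_f ≈ 51.0 °C

With ΣQ=0 the equilibrium temperature is the m·c-weighted mean:
T_f = (2364.7*87.9 + 3883.2*28.55) / (2364.7 + 3883.2)
    = 318725 / 6247.9 ≈ 51.01 °C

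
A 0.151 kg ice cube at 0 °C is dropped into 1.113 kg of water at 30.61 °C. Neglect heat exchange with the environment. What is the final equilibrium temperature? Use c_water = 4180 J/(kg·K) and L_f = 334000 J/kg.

T_f ≈ 17.4 °C

Heat gained plus heat lost sum to zero:
latent heat to melt: 0.151×334000 = 50434; warm the meltwater: 631.18 T; water: 4652.3(T − 30.61)
5283.5 T = 142408 − 50434 = 91974
T ≈ 17.41 °C. Since T > 0 °C, the all-ice-melts assumption holds.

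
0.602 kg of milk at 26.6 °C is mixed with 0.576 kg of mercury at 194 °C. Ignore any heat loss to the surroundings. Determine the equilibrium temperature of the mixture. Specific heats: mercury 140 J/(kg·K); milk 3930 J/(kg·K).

T_f ≈ 32.1 °C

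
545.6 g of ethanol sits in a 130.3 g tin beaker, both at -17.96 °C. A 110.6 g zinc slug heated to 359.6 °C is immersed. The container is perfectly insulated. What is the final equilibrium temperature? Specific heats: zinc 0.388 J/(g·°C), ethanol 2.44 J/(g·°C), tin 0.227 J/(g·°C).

T_f = Σ m_i c_i T_i / Σ m_i c_i:
T_f = (42.91×359.6 + 1331.3×(-17.96) + 29.58×(-17.96)) / (42.91 + 1331.3 + 29.58)
    = -9009.3 / 1403.8 ≈ -6.42 °C

T_f ≈ -6.4 °C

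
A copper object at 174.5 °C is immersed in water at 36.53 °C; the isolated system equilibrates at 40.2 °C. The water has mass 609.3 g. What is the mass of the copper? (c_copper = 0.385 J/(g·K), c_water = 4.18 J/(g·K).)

m ≈ 181 g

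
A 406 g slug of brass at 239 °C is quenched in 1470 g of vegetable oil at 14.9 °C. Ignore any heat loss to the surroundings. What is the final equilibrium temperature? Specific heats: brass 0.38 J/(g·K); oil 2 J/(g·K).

Set heat shed by the hot body equal to heat absorbed by the cold body:
406×0.38×(239 − T) = 1470×2×(T − 14.9)
154.28(239 − T) = 2940(T − 14.9)
3094.3 T = 80679  ⇒  T ≈ 26.07 °C

T_f ≈ 26.1 °C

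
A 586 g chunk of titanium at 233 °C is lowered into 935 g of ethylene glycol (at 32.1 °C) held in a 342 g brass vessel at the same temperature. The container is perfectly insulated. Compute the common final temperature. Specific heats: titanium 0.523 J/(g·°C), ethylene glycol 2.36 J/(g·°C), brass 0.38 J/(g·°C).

Net heat exchanged in the isolated system is zero:
586×0.523×(T − 233) + 935×2.36×(T − 32.1) + 342×0.38×(T − 32.1) = 0
306.48(T − 233) + 2206.6(T − 32.1) + 129.96(T − 32.1) = 0
2643 T = 146413
T = 146413 / 2643 = 55.4 °C

T_f ≈ 55.4 °C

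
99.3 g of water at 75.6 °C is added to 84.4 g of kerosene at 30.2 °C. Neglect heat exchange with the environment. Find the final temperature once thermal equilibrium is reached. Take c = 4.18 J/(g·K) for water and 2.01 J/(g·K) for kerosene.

T_f ≈ 62.4 °C

Heat gained plus heat lost sum to zero:
99.3·4.18·(T − 75.6) + 84.4·2.01·(T − 30.2) = 0
584.72 T = 36503
T = 36503/584.72 ≈ 62.43 °C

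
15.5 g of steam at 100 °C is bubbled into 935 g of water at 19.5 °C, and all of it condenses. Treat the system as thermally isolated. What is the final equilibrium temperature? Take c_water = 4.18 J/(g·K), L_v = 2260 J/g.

T_f ≈ 29.6 °C

Energy balance with sensible and latent terms:
condense steam: −15.5×2260 = −35030; condensed water 100 °C→T: 64.79(T − 100); original water: 3908.3(T − 19.5)
3973.1 T = 35030 + 6479 + 76212 = 117721
T ≈ 29.63 °C, under the boiling point, so the assumption holds.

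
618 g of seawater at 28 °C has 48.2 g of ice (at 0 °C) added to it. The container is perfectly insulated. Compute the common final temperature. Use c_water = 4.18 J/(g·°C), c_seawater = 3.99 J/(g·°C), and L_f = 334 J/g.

T_f ≈ 19.8 °C

Sum of m c ΔT and latent-heat terms is zero:
fusion: m_ice L_f = 48.2×334 = 16099; meltwater 0→T: 48.2×4.18×T = 201.48 T; seawater: 2465.8(T − 28)
2667.3 T = 69043 − 16099 = 52944
T ≈ 19.85 °C — above 0 °C, consistent with complete melting.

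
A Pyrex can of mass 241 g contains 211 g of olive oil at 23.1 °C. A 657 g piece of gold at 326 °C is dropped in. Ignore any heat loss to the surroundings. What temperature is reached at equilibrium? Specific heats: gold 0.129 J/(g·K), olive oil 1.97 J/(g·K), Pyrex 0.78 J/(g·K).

T_f ≈ 60.4 °C

Let T be the final temperature. ΣQ_i = 0:
657·0.129·(T − 326) + 211·1.97·(T − 23.1) + 241·0.78·(T − 23.1) = 0
688.4 T = 41574
T = 41574/688.4 ≈ 60.39 °C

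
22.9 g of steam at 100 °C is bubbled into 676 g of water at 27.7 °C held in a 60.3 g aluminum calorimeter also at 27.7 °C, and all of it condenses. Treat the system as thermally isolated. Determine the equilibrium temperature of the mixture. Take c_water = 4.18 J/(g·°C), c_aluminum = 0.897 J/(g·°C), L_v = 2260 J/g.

T_f ≈ 47.4 °C

Sum of m c ΔT and latent-heat terms is zero:
condense steam: −22.9×2260 = −51754; condensed water 100 °C→T: 95.72(T − 100); water warms: 676×4.18×(T − 27.7) = 2825.7(T − 27.7); aluminum cup: 60.3×0.897×(T − 27.7) = 54.09(T − 27.7)
2975.5 T = 51754 + 9572.2 + 79770 = 141096
T ≈ 47.42 °C (< 100 °C, so full condensation is consistent).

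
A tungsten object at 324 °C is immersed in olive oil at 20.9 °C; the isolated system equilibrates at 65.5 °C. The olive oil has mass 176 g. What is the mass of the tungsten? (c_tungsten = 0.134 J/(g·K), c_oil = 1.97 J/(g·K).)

m ≈ 446 g

Setting the total heat transfer to zero:
m·0.134·(65.5 − 324) + 176·1.97·(65.5 − 20.9) = 0
-34.64 m = -15464
m = -15464/-34.64 ≈ 446.4 g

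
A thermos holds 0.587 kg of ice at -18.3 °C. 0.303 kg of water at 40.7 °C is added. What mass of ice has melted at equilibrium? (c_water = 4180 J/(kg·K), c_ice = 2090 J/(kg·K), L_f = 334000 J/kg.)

Water can give up m c ΔT = 0.303·4180·40.7 = 51548 J before reaching 0 °C.
Warming the ice to 0 °C takes 0.587·2090·18.3 = 22451 J, leaving 29097 J for melting.
Fully melting the ice requires m_ice L_f = 0.587·334000 = 196058 J.
That's not enough to melt it all — equilibrium is at 0 °C with ice remaining.
m_melted·334000 = 29097  ⇒  m_melted ≈ 0.08712 kg.

m_melted ≈ 0.0871 kg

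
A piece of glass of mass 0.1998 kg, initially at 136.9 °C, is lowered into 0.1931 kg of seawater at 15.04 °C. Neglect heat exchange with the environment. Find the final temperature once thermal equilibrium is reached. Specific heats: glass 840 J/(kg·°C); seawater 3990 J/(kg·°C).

T_f ≈ 36.8 °C

With ΣQ=0 the equilibrium temperature is the m·c-weighted mean:
T_f = (167.83*136.9 + 770.47*15.04) / (167.83 + 770.47)
    = 34564 / 938.3 ≈ 36.84 °C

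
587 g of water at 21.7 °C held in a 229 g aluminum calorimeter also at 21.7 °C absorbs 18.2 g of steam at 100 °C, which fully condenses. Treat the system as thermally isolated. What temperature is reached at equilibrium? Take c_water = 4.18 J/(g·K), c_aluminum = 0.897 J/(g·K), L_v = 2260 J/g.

T_f ≈ 38.9 °C

Conservation of energy gives ΣQ = 0:
steam→water at 100 °C releases m L_v = 18.2·2260 = 41132
  condensed water 100 °C→T: 76.08(T − 100)
  original water: 2453.7(T − 21.7)
  cup: 205.41(T − 21.7)
2735.1 T = 41132 + 7607.6 + 57702 = 106441
T ≈ 38.92 °C, under the boiling point, so the assumption holds.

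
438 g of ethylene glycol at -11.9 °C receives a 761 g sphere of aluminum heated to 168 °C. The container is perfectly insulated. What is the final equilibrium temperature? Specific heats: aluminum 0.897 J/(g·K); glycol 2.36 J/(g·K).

T_f ≈ 59.7 °C

Energy conservation, ΣQ = 0:
761*0.897*(T − 168) + 438*2.36*(T − (-11.9)) = 0
682.62(T − 168) + 1033.7(T − (-11.9)) = 0
(682.62 + 1033.7) T = 682.62*168 + 1033.7*(-11.9)
T ≈ 59.65 °C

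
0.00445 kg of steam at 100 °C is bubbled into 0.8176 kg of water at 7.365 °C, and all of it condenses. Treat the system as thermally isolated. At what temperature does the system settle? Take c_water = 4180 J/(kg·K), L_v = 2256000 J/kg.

Conservation of energy gives ΣQ = 0:
condense steam: −0.00445·2256000 = −10039; condensate cools 100→T: 0.00445·4180·(T − 100) = 18.6(T − 100); original water: 3417.6(T − 7.365)
3436.2 T = 10039 + 1860.1 + 25170 = 37070
T ≈ 10.79 °C, under the boiling point, so the assumption holds.

T_f ≈ 10.8 °C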